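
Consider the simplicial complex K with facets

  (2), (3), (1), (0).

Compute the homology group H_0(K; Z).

H_0 = Z^4.

Fix the vertex order 0 < 1 < 2 < 3 and write every simplex with vertices in increasing order. Then dim K = 0 and the simplices of K are:

  0-simplices (4): [0], [1], [2], [3]

so the chain groups are C_0 ≅ Z^4.

Computing H_k = (kernel of ∂_k) / (image of ∂_{k+1}):

  H_0: rank C_0 − rank ∂_1 = 4 − 0 = 4, and there is no ∂_1, so H_0 = Z^4.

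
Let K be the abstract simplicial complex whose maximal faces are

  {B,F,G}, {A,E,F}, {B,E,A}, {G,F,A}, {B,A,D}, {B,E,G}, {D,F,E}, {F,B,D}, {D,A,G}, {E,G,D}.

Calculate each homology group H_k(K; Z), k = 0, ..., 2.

H_0 = Z,  H_1 = Z/2,  H_2 = 0.

Take the total order A < B < D < E < F < G on the vertex set. Then K (dimension 2) consists of the simplices:

  0-simplices (6): A, B, D, E, F, G
  1-simplices (15): AB, AD, AE, AF, AG, BD, BE, BF, BG, DE, DF, DG, EF, EG, FG
  2-simplices (10): ABD, ABE, ADG, AEF, AFG, BDF, BEG, BFG, DEF, DEG

Hence C_0 ≅ Z^6, C_1 ≅ Z^15, C_2 ≅ Z^10.

The boundary map ∂_1: C_1 → C_0 maps an edge to its endpoints' difference, ∂[p,q] = q − p.
The 6×15 boundary matrix has rank 5 and Smith normal form diag(1,1,1,1,1).

∂_2: C_2 → C_1 sends each 2-simplex [p,q,r] to [q,r] − [p,r] + [p,q]. For instance
  ∂DEG = EG − DG + DE,
  ∂AEF = EF − AF + AE.
The resulting 15×10 matrix has rank 10, and its Smith normal form has invariant factors (1,1,1,1,1,1,1,1,1,2).

Reading off H_k = ker ∂_k / im ∂_{k+1}:

  H_0: rank C_0 − rank ∂_1 = 6 − 5 = 1, and the invariant factors of ∂_1 are all 1, so H_0 = Z.
  H_1: rank ker ∂_1 − rank ∂_2 = (15 − 5) − 10 = 0, and ∂_2 has invariant factor 2 > 1, so H_1 = Z/2.
  H_2: rank ker ∂_2 − rank ∂_3 = (10 − 10) − 0 = 0, and there is no ∂_3, so H_2 = 0.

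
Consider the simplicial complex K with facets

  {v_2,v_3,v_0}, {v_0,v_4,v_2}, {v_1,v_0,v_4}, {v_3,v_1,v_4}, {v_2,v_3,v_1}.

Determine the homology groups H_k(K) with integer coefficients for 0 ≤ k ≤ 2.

We work with the vertex ordering v_0 < v_1 < v_2 < v_3 < v_4. The simplices of K, each written with vertices in increasing order, are:

  0-simplices (5): [v_0], [v_1], [v_2], [v_3], [v_4]
  1-simplices (10): [v_0,v_1], [v_0,v_2], [v_0,v_3], [v_0,v_4], [v_1,v_2], [v_1,v_3], [v_1,v_4], [v_2,v_3], [v_2,v_4], [v_3,v_4]
  2-simplices (5): [v_0,v_1,v_4], [v_0,v_2,v_3], [v_0,v_2,v_4], [v_1,v_2,v_3], [v_1,v_3,v_4]

Hence C_0 ≅ Z^5, C_1 ≅ Z^10, C_2 ≅ Z^5.

The boundary map ∂_1: C_1 → C_0 sends each edge [p,q] (with p < q) to q − p.
As a 5×10 matrix over Z this has rank 4, with invariant factors (1,1,1,1).

The boundary map ∂_2: C_2 → C_1 sends each 2-simplex [p,q,r] to [q,r] − [p,r] + [p,q]. For instance
  ∂[v_0,v_1,v_4] = [v_1,v_4] − [v_0,v_4] + [v_0,v_1],
  ∂[v_0,v_2,v_4] = [v_2,v_4] − [v_0,v_4] + [v_0,v_2].
The 10×5 boundary matrix has rank 5 and Smith normal form diag(1,1,1,1,1).

From H_k ≅ ker(∂_k) / im(∂_{k+1}) we obtain:

  H_0: rank C_0 − rank ∂_1 = 5 − 4 = 1, and the invariant factors of ∂_1 are all 1, so H_0 = Z.
  H_1: rank ker ∂_1 − rank ∂_2 = (10 − 4) − 5 = 1, and the invariant factors of ∂_2 are all 1, so H_1 = Z.
  H_2: rank ker ∂_2 − rank ∂_3 = (5 − 5) − 0 = 0, and there is no ∂_3, so H_2 = 0.

(K is a triangulation of the Möbius band.)

H_0 = Z,  H_1 = Z,  H_2 = 0.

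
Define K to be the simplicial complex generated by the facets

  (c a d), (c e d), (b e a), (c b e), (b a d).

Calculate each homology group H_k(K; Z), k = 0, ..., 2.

We work with the vertex ordering a < b < c < d < e. The simplices of K, each written with vertices in increasing order, are:

  0-simplices (5): a, b, c, d, e
  1-simplices (10): ab, ac, ad, ae, bc, bd, be, cd, ce, de
  2-simplices (5): abd, abe, acd, bce, cde

Hence C_0 ≅ Z^5, C_1 ≅ Z^10, C_2 ≅ Z^5.

Boundary ∂_1: C_1 → C_0 sends each edge [p,q] (with p < q) to q − p. For instance
  ∂ac = c − a.
The resulting 5×10 matrix has rank 4, and its Smith normal form has invariant factors (1,1,1,1).

The boundary map ∂_2: C_2 → C_1 acts by ∂[p,q,r] = [q,r] − [p,r] + [p,q]. For instance
  ∂acd = cd − ad + ac,
  ∂cde = de − ce + cd.
The resulting 10×5 matrix has rank 5, and its Smith normal form has invariant factors (1,1,1,1,1).

Computing H_k = (kernel of ∂_k) / (image of ∂_{k+1}):

  H_0: rank C_0 − rank ∂_1 = 5 − 4 = 1, and the invariant factors of ∂_1 are all 1, so H_0 = Z.
  H_1: rank ker ∂_1 − rank ∂_2 = (10 − 4) − 5 = 1, and the invariant factors of ∂_2 are all 1, so H_1 = Z.
  H_2: rank ker ∂_2 − rank ∂_3 = (5 − 5) − 0 = 0, and there is no ∂_3, so H_2 = 0.

H_0 ≅ Z,  H_1 ≅ Z,  H_2 = 0.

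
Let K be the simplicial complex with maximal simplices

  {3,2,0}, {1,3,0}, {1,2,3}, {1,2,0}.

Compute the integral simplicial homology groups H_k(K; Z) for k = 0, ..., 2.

K has 4 vertices, 6 edges, 4 triangles.
rank ∂_0 = 0, rank ∂_1 = 3 ⇒ b_0 = 4 − 0 − 3 = 1; all invariant factors of ∂_1 are 1 so no torsion. So H_0 = Z.
rank ∂_1 = 3, rank ∂_2 = 3 ⇒ b_1 = 6 − 3 − 3 = 0; all invariant factors of ∂_2 are 1 so no torsion. So H_1 = 0.
rank ∂_2 = 3, rank ∂_3 = 0 ⇒ b_2 = 4 − 3 − 0 = 1. So H_2 = Z.

H_0 = Z,  H_1 = 0,  H_2 = Z.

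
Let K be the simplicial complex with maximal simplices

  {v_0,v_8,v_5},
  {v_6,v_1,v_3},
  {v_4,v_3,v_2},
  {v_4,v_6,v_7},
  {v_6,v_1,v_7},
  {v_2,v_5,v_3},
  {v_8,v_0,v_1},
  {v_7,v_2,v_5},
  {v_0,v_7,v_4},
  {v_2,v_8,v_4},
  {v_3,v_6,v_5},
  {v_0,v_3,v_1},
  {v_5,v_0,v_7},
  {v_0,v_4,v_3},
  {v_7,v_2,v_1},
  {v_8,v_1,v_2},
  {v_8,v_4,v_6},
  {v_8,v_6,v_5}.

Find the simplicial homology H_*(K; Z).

H_0 = Z,  H_1 = Z^2,  H_2 = Z.

We work with the vertex ordering v_0 < v_1 < v_2 < v_3 < v_4 < v_5 < v_6 < v_7 < v_8. The simplices of K, each written with vertices in increasing order, are:

  0-simplices (9): [v_0], [v_1], [v_2], [v_3], [v_4], [v_5], [v_6], [v_7], [v_8]
  1-simplices (27): (27 of them)
  2-simplices (18): (18 of them)

Hence C_0 ≅ Z^9, C_1 ≅ Z^27, C_2 ≅ Z^18.

Boundary ∂_1: C_1 → C_0 sends each edge [p,q] (with p < q) to q − p.
The 9×27 boundary matrix has rank 8 and Smith normal form diag(1,1,1,1,1,1,1,1).

Boundary ∂_2: C_2 → C_1 acts by ∂[p,q,r] = [q,r] − [p,r] + [p,q]. For instance
  ∂[v_1,v_3,v_6] = [v_3,v_6] − [v_1,v_6] + [v_1,v_3],
  ∂[v_4,v_6,v_8] = [v_6,v_8] − [v_4,v_8] + [v_4,v_6].
As a 27×18 matrix over Z this has rank 17, with invariant factors (1,1,1,1,1,1,1,1,1,1,1,1,1,1,1,1,1).

Reading off H_k = ker ∂_k / im ∂_{k+1}:

  H_0: rank C_0 − rank ∂_1 = 9 − 8 = 1, and the invariant factors of ∂_1 are all 1, so H_0 = Z.
  H_1: rank ker ∂_1 − rank ∂_2 = (27 − 8) − 17 = 2, and the invariant factors of ∂_2 are all 1, so H_1 = Z^2.
  H_2: rank ker ∂_2 − rank ∂_3 = (18 − 17) − 0 = 1, and there is no ∂_3, so H_2 = Z.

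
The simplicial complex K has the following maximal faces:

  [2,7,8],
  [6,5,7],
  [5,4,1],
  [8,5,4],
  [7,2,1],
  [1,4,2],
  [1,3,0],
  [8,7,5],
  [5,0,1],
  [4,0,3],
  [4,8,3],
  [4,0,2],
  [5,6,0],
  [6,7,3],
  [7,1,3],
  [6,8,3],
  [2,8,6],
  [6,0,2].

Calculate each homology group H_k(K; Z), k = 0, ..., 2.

Take the total order 0 < 1 < 2 < 3 < 4 < 5 < 6 < 7 < 8 on the vertex set. Then K (dimension 2) consists of the simplices:

  0-simplices (9): [0], [1], [2], [3], [4], [5], [6], [7], [8]
  1-simplices (27): (27 of them)
  2-simplices (18): [0,1,3], [0,1,5], [0,2,4], [0,2,6], [0,3,4], [0,5,6], [1,2,4], [1,2,7], [1,3,7], [1,4,5], [2,6,8], [2,7,8], [3,4,8], [3,6,7], [3,6,8], [4,5,8], [5,6,7], [5,7,8]

giving chain groups C_0 ≅ Z^9, C_1 ≅ Z^27, C_2 ≅ Z^18.

Boundary ∂_1: C_1 → C_0 maps an edge to its endpoints' difference, ∂[p,q] = q − p. For instance
  ∂[4,5] = [5] − [4].
The resulting 9×27 matrix has rank 8, and its Smith normal form has invariant factors (1,1,1,1,1,1,1,1).

The boundary map ∂_2: C_2 → C_1 acts by ∂[p,q,r] = [q,r] − [p,r] + [p,q]. For instance
  ∂[4,5,8] = [5,8] − [4,8] + [4,5],
  ∂[0,1,5] = [1,5] − [0,5] + [0,1].
This gives a 27×18 integer matrix of rank 18; reducing to Smith normal form yields diagonal entries (1,1,1,1,1,1,1,1,1,1,1,1,1,1,1,1,1,2).

Now H_k = ker ∂_k / im ∂_{k+1}, so:

  H_0: rank C_0 − rank ∂_1 = 9 − 8 = 1, and the invariant factors of ∂_1 are all 1, so H_0 = Z.
  H_1: rank ker ∂_1 − rank ∂_2 = (27 − 8) − 18 = 1, and ∂_2 has invariant factor 2 > 1, so H_1 = Z ⊕ Z/2Z.
  H_2: rank ker ∂_2 − rank ∂_3 = (18 − 18) − 0 = 0, and there is no ∂_3, so H_2 = 0.

H_0 ≅ Z,  H_1 ≅ Z ⊕ Z/2Z,  H_2 = 0.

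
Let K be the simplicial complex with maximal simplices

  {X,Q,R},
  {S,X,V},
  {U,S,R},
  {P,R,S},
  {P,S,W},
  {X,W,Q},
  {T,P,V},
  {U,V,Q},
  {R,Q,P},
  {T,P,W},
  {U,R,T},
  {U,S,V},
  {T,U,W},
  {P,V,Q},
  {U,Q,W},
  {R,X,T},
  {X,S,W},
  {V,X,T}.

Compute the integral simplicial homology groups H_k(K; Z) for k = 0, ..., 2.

H_0 ≅ Z,  H_1 ≅ Z^2,  H_2 ≅ Z.

Take the total order P < Q < R < S < T < U < V < W < X on the vertex set. Then K (dimension 2) consists of the simplices:

  0-simplices (9): P, Q, R, S, T, U, V, W, X
  1-simplices (27): PQ, PR, PS, PT, PV, PW, QR, QU, QV, QW, QX, RS, RT, RU, RX, SU, SV, SW, SX, TU, TV, TW, TX, UV, UW, VX, WX
  2-simplices (18): PQR, PQV, PRS, PSW, PTV, PTW, QRX, QUV, QUW, QWX, RSU, RTU, RTX, SUV, SVX, SWX, TUW, TVX

giving chain groups C_0 ≅ Z^9, C_1 ≅ Z^27, C_2 ≅ Z^18.

∂_1: C_1 → C_0 sends each edge [p,q] (with p < q) to q − p. For instance
  ∂QR = R − Q.
The resulting 9×27 matrix has rank 8, and its Smith normal form has invariant factors (1,1,1,1,1,1,1,1).

Boundary ∂_2: C_2 → C_1 sends each 2-simplex [p,q,r] to [q,r] − [p,r] + [p,q]. For instance
  ∂QRX = RX − QX + QR,
  ∂SVX = VX − SX + SV.
The resulting 27×18 matrix has rank 17, and its Smith normal form has invariant factors (1,1,1,1,1,1,1,1,1,1,1,1,1,1,1,1,1).

Now H_k = ker ∂_k / im ∂_{k+1}, so:

  H_0: rank C_0 − rank ∂_1 = 9 − 8 = 1, and the invariant factors of ∂_1 are all 1, so H_0 = Z.
  H_1: rank ker ∂_1 − rank ∂_2 = (27 − 8) − 17 = 2, and the invariant factors of ∂_2 are all 1, so H_1 = Z^2.
  H_2: rank ker ∂_2 − rank ∂_3 = (18 − 17) − 0 = 1, and there is no ∂_3, so H_2 = Z.

As a check, the Euler characteristic is 9 − 27 + 18 = 0, which agrees with 1 − 2 + 1 = 0.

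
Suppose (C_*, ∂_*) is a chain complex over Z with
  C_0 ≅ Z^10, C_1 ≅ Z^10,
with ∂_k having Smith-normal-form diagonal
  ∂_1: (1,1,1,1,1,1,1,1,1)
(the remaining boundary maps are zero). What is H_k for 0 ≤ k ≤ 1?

H_0 = Z,  H_1 = Z.

H_0: b_0 = 10 − 0 − 9 = 1; torsion from ∂_1 factors > 1: none. So H_0 = Z.
H_1: b_1 = 10 − 9 − 0 = 1; torsion from ∂_2 factors > 1: none. So H_1 = Z.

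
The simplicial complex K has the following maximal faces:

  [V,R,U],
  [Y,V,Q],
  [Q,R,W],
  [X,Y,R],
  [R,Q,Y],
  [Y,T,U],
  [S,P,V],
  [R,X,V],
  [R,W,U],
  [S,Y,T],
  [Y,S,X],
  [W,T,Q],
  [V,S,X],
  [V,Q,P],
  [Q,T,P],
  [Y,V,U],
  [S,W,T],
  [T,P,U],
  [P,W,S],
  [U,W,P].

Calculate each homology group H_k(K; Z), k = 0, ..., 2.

K has 10 vertices, 30 edges, 20 triangles.
rank ∂_0 = 0, rank ∂_1 = 9 ⇒ b_0 = 10 − 0 − 9 = 1; all invariant factors of ∂_1 are 1 so no torsion. So H_0 = Z.
rank ∂_1 = 9, rank ∂_2 = 20 ⇒ b_1 = 30 − 9 − 20 = 1; ∂_2 has invariant factor(s) [2] giving torsion. So H_1 = Z ⊕ Z/2Z.
rank ∂_2 = 20, rank ∂_3 = 0 ⇒ b_2 = 20 − 20 − 0 = 0. So H_2 = 0.

H_0 = Z,  H_1 = Z ⊕ Z/2Z,  H_2 = 0.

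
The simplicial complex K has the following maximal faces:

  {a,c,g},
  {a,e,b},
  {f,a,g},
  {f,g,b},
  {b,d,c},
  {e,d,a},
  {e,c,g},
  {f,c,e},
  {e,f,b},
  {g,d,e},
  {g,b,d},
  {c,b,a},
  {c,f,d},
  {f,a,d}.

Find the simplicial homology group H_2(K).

Order the vertices as a < b < c < d < e < f < g. Listing each simplex with vertices in this order, K has dimension 2 with simplices:

  0-simplices (7): a, b, c, d, e, f, g
  1-simplices (21): ab, ac, ad, ae, af, ag, bc, bd, be, bf, bg, cd, ce, cf, cg, de, df, dg, ef, eg, fg
  2-simplices (14): abc, abe, acg, ade, adf, afg, bcd, bdg, bef, bfg, cdf, cef, ceg, deg

giving chain groups C_0 ≅ Z^7, C_1 ≅ Z^21, C_2 ≅ Z^14.

The boundary map ∂_1: C_1 → C_0 sends each edge [p,q] (with p < q) to q − p. For instance
  ∂af = f − a.
The resulting 7×21 matrix has rank 6, and its Smith normal form has invariant factors (1,1,1,1,1,1).

∂_2: C_2 → C_1 acts by ∂[p,q,r] = [q,r] − [p,r] + [p,q]. For instance
  ∂afg = fg − ag + af,
  ∂ceg = eg − cg + ce.
This gives a 21×14 integer matrix of rank 13; reducing to Smith normal form yields diagonal entries (1,1,1,1,1,1,1,1,1,1,1,1,1).

From H_k ≅ ker(∂_k) / im(∂_{k+1}) we obtain:

  H_2: rank ker ∂_2 − rank ∂_3 = (14 − 13) − 0 = 1, and there is no ∂_3, so H_2 ≅ Z.

H_2 ≅ Z.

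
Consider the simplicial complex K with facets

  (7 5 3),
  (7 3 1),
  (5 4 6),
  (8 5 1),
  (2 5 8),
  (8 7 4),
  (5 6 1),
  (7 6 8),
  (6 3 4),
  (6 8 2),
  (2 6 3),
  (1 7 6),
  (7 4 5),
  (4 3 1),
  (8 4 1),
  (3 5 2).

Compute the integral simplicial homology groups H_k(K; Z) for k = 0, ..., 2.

We work with the vertex ordering 1 < 2 < 3 < 4 < 5 < 6 < 7 < 8. The simplices of K, each written with vertices in increasing order, are:

  0-simplices (8): [1], [2], [3], [4], [5], [6], [7], [8]
  1-simplices (24): (24 of them)
  2-simplices (16): [1,3,4], [1,3,7], [1,4,8], [1,5,6], [1,5,8], [1,6,7], [2,3,5], [2,3,6], [2,5,8], [2,6,8], [3,4,6], [3,5,7], [4,5,6], [4,5,7], [4,7,8], [6,7,8]

Hence C_0 ≅ Z^8, C_1 ≅ Z^24, C_2 ≅ Z^16.

∂_1: C_1 → C_0 maps an edge to its endpoints' difference, ∂[p,q] = q − p. For instance
  ∂[4,6] = [6] − [4].
As a 8×24 matrix over Z this has rank 7, with invariant factors (1,1,1,1,1,1,1).

∂_2: C_2 → C_1 acts by ∂[p,q,r] = [q,r] − [p,r] + [p,q]. For instance
  ∂[1,3,4] = [3,4] − [1,4] + [1,3],
  ∂[3,4,6] = [4,6] − [3,6] + [3,4].
The resulting 24×16 matrix has rank 15, and its Smith normal form has invariant factors (1,1,1,1,1,1,1,1,1,1,1,1,1,1,1).

Computing H_k = (kernel of ∂_k) / (image of ∂_{k+1}):

  H_0: rank C_0 − rank ∂_1 = 8 − 7 = 1, and the invariant factors of ∂_1 are all 1, so H_0 = Z.
  H_1: rank ker ∂_1 − rank ∂_2 = (24 − 7) − 15 = 2, and the invariant factors of ∂_2 are all 1, so H_1 = Z^2.
  H_2: rank ker ∂_2 − rank ∂_3 = (16 − 15) − 0 = 1, and there is no ∂_3, so H_2 = Z.

As a check, the Euler characteristic is 8 − 24 + 16 = 0, which agrees with 1 − 2 + 1 = 0.
(K is a triangulation of the torus T^2.)

H_0 = Z,  H_1 = Z^2,  H_2 = Z.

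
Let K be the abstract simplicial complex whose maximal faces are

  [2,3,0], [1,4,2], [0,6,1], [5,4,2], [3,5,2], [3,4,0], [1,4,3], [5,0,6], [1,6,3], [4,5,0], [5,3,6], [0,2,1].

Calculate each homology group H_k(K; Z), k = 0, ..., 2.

We work with the vertex ordering 0 < 1 < 2 < 3 < 4 < 5 < 6. The simplices of K, each written with vertices in increasing order, are:

  0-simplices (7): [0], [1], [2], [3], [4], [5], [6]
  1-simplices (18): [0,1], [0,2], [0,3], [0,4], [0,5], [0,6], [1,2], [1,3], [1,4], [1,6], [2,3], [2,4], [2,5], [3,4], [3,5], [3,6], [4,5], [5,6]
  2-simplices (12): [0,1,2], [0,1,6], [0,2,3], [0,3,4], [0,4,5], [0,5,6], [1,2,4], [1,3,4], [1,3,6], [2,3,5], [2,4,5], [3,5,6]

giving chain groups C_0 ≅ Z^7, C_1 ≅ Z^18, C_2 ≅ Z^12.

∂_1: C_1 → C_0 is given by ∂[p,q] = [q] − [p].
The resulting 7×18 matrix has rank 6, and its Smith normal form has invariant factors (1,1,1,1,1,1).

Boundary ∂_2: C_2 → C_1 maps a triangle to the signed sum of its edges. For instance
  ∂[0,4,5] = [4,5] − [0,5] + [0,4],
  ∂[0,5,6] = [5,6] − [0,6] + [0,5].
This gives a 18×12 integer matrix of rank 12; reducing to Smith normal form yields diagonal entries (1,1,1,1,1,1,1,1,1,1,1,2).

Now H_k = ker ∂_k / im ∂_{k+1}, so:

  H_0: rank C_0 − rank ∂_1 = 7 − 6 = 1, and the invariant factors of ∂_1 are all 1, so H_0 = Z.
  H_1: rank ker ∂_1 − rank ∂_2 = (18 − 6) − 12 = 0, and ∂_2 has invariant factor 2 > 1, so H_1 = Z/2.
  H_2: rank ker ∂_2 − rank ∂_3 = (12 − 12) − 0 = 0, and there is no ∂_3, so H_2 = 0.

As a check, the Euler characteristic is 7 − 18 + 12 = 1, which agrees with 1 − 0 + 0 = 1.

H_0 ≅ Z,  H_1 ≅ Z/2,  H_2 = 0.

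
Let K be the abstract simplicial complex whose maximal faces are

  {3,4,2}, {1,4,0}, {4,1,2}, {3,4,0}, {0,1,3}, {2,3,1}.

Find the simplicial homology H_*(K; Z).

K has 5 vertices, 9 edges, 6 triangles.
rank ∂_0 = 0, rank ∂_1 = 4 ⇒ b_0 = 5 − 0 − 4 = 1; all invariant factors of ∂_1 are 1 so no torsion. So H_0 ≅ Z.
rank ∂_1 = 4, rank ∂_2 = 5 ⇒ b_1 = 9 − 4 − 5 = 0; all invariant factors of ∂_2 are 1 so no torsion. So H_1 ≅ 0.
rank ∂_2 = 5, rank ∂_3 = 0 ⇒ b_2 = 6 − 5 − 0 = 1. So H_2 ≅ Z.

H_0 ≅ Z,  H_1 = 0,  H_2 ≅ Z.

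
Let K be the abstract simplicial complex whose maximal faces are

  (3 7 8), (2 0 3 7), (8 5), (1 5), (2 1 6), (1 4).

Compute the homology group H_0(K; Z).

H_0 = Z.

Fix the vertex order 0 < 1 < 2 < 3 < 4 < 5 < 6 < 7 < 8 and write every simplex with vertices in increasing order. Then dim K = 3 and the simplices of K are:

  0-simplices (9): [0], [1], [2], [3], [4], [5], [6], [7], [8]
  1-simplices (14): [0,2], [0,3], [0,7], [1,2], [1,4], [1,5], [1,6], [2,3], [2,6], [2,7], [3,7], [3,8], [5,8], [7,8]
  2-simplices (6): [0,2,3], [0,2,7], [0,3,7], [1,2,6], [2,3,7], [3,7,8]
  3-simplices (1): [0,2,3,7]

giving chain groups C_0 ≅ Z^9, C_1 ≅ Z^14, C_2 ≅ Z^6, C_3 ≅ Z^1.

Boundary ∂_1: C_1 → C_0 sends each edge [p,q] (with p < q) to q − p.
The 9×14 boundary matrix has rank 8 and Smith normal form diag(1,1,1,1,1,1,1,1).

Boundary ∂_2: C_2 → C_1 acts by ∂[p,q,r] = [q,r] − [p,r] + [p,q]. For instance
  ∂[0,2,3] = [2,3] − [0,3] + [0,2],
  ∂[0,2,7] = [2,7] − [0,7] + [0,2].
As a 14×6 matrix over Z this has rank 5, with invariant factors (1,1,1,1,1).

The boundary map ∂_3: C_3 → C_2 sends each 3-simplex σ to the alternating sum Σ_i (−1)^i (σ with its i-th vertex removed). For instance
  ∂[0,2,3,7] = [2,3,7] − [0,3,7] + [0,2,7] − [0,2,3].
The 6×1 boundary matrix has rank 1 and Smith normal form diag(1).

Now H_k = ker ∂_k / im ∂_{k+1}, so:

  H_0: rank C_0 − rank ∂_1 = 9 − 8 = 1, and the invariant factors of ∂_1 are all 1, so H_0 = Z.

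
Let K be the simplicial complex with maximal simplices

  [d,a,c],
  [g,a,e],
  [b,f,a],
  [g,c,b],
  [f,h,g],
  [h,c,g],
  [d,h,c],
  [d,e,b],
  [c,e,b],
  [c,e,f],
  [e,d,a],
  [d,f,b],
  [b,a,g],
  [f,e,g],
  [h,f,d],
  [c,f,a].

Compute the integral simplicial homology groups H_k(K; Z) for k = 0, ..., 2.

H_0 ≅ Z,  H_1 ≅ Z^2,  H_2 ≅ Z.

Fix the vertex order a < b < c < d < e < f < g < h and write every simplex with vertices in increasing order. Then dim K = 2 and the simplices of K are:

  0-simplices (8): a, b, c, d, e, f, g, h
  1-simplices (24): ab, ac, ad, ae, af, ag, bc, bd, be, bf, bg, cd, ce, cf, cg, ch, de, df, dh, ef, eg, fg, fh, gh
  2-simplices (16): abf, abg, acd, acf, ade, aeg, bce, bcg, bde, bdf, cdh, cef, cgh, dfh, efg, fgh

so the chain groups are C_0 ≅ Z^8, C_1 ≅ Z^24, C_2 ≅ Z^16.

∂_1: C_1 → C_0 is given by ∂[p,q] = [q] − [p].
This gives a 8×24 integer matrix of rank 7; reducing to Smith normal form yields diagonal entries (1,1,1,1,1,1,1).

Boundary ∂_2: C_2 → C_1 acts by ∂[p,q,r] = [q,r] − [p,r] + [p,q]. For instance
  ∂aeg = eg − ag + ae,
  ∂cef = ef − cf + ce.
The resulting 24×16 matrix has rank 15, and its Smith normal form has invariant factors (1,1,1,1,1,1,1,1,1,1,1,1,1,1,1).

Reading off H_k = ker ∂_k / im ∂_{k+1}:

  H_0: rank C_0 − rank ∂_1 = 8 − 7 = 1, and the invariant factors of ∂_1 are all 1, so H_0 ≅ Z.
  H_1: rank ker ∂_1 − rank ∂_2 = (24 − 7) − 15 = 2, and the invariant factors of ∂_2 are all 1, so H_1 ≅ Z^2.
  H_2: rank ker ∂_2 − rank ∂_3 = (16 − 15) − 0 = 1, and there is no ∂_3, so H_2 ≅ Z.

(K is a triangulation of the torus T^2.)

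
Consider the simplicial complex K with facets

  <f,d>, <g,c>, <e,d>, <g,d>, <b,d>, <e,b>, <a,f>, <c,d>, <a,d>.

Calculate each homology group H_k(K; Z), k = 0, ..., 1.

H_0 = Z,  H_1 = Z^3.

We work with the vertex ordering a < b < c < d < e < f < g. The simplices of K, each written with vertices in increasing order, are:

  0-simplices (7): a, b, c, d, e, f, g
  1-simplices (9): ad, af, bd, be, cd, cg, de, df, dg

Hence C_0 ≅ Z^7, C_1 ≅ Z^9.

∂_1: C_1 → C_0 is given by ∂[p,q] = [q] − [p].
As a 7×9 matrix over Z this has rank 6, with invariant factors (1,1,1,1,1,1).

Now H_k = ker ∂_k / im ∂_{k+1}, so:

  H_0: rank C_0 − rank ∂_1 = 7 − 6 = 1, and the invariant factors of ∂_1 are all 1, so H_0 ≅ Z.
  H_1: rank ker ∂_1 − rank ∂_2 = (9 − 6) − 0 = 3, and there is no ∂_2, so H_1 ≅ Z^3.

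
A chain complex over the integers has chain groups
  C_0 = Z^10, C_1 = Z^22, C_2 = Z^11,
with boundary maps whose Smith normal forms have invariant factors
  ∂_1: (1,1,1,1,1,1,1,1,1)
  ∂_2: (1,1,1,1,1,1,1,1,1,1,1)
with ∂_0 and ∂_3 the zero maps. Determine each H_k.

H_0 ≅ Z,  H_1 ≅ Z^2,  H_2 = 0.

H_0: b_0 = 10 − 0 − 9 = 1; torsion from ∂_1 factors > 1: none. So H_0 ≅ Z.
H_1: b_1 = 22 − 9 − 11 = 2; torsion from ∂_2 factors > 1: none. So H_1 ≅ Z^2.
H_2: b_2 = 11 − 11 − 0 = 0; torsion from ∂_3 factors > 1: none. So H_2 ≅ 0.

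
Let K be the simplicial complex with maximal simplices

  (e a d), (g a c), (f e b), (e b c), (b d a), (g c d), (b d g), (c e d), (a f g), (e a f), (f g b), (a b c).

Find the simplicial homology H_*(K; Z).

Order the vertices as a < b < c < d < e < f < g. Listing each simplex with vertices in this order, K has dimension 2 with simplices:

  0-simplices (7): a, b, c, d, e, f, g
  1-simplices (18): ab, ac, ad, ae, af, ag, bc, bd, be, bf, bg, cd, ce, cg, de, dg, ef, fg
  2-simplices (12): abc, abd, acg, ade, aef, afg, bce, bdg, bef, bfg, cde, cdg

so the chain groups are C_0 ≅ Z^7, C_1 ≅ Z^18, C_2 ≅ Z^12.

The boundary map ∂_1: C_1 → C_0 is given by ∂[p,q] = [q] − [p]. For instance
  ∂ce = e − c.
This gives a 7×18 integer matrix of rank 6; reducing to Smith normal form yields diagonal entries (1,1,1,1,1,1).

Boundary ∂_2: C_2 → C_1 acts by ∂[p,q,r] = [q,r] − [p,r] + [p,q]. For instance
  ∂aef = ef − af + ae,
  ∂bce = ce − be + bc.
The 18×12 boundary matrix has rank 12 and Smith normal form diag(1,1,1,1,1,1,1,1,1,1,1,2).

From H_k ≅ ker(∂_k) / im(∂_{k+1}) we obtain:

  H_0: rank C_0 − rank ∂_1 = 7 − 6 = 1, and the invariant factors of ∂_1 are all 1, so H_0 ≅ Z.
  H_1: rank ker ∂_1 − rank ∂_2 = (18 − 6) − 12 = 0, and ∂_2 has invariant factor 2 > 1, so H_1 ≅ Z_2.
  H_2: rank ker ∂_2 − rank ∂_3 = (12 − 12) − 0 = 0, and there is no ∂_3, so H_2 ≅ 0.

H_0 = Z,  H_1 = Z_2,  H_2 = 0.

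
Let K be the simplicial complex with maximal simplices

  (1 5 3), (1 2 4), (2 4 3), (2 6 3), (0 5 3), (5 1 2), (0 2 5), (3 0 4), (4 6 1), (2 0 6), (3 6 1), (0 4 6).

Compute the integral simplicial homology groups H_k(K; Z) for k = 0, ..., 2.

H_0 ≅ Z,  H_1 ≅ Z_2,  H_2 = 0.

We work with the vertex ordering 0 < 1 < 2 < 3 < 4 < 5 < 6. The simplices of K, each written with vertices in increasing order, are:

  0-simplices (7): [0], [1], [2], [3], [4], [5], [6]
  1-simplices (18): [0,2], [0,3], [0,4], [0,5], [0,6], [1,2], [1,3], [1,4], [1,5], [1,6], [2,3], [2,4], [2,5], [2,6], [3,4], [3,5], [3,6], [4,6]
  2-simplices (12): [0,2,5], [0,2,6], [0,3,4], [0,3,5], [0,4,6], [1,2,4], [1,2,5], [1,3,5], [1,3,6], [1,4,6], [2,3,4], [2,3,6]

Hence C_0 ≅ Z^7, C_1 ≅ Z^18, C_2 ≅ Z^12.

The boundary map ∂_1: C_1 → C_0 maps an edge to its endpoints' difference, ∂[p,q] = q − p. For instance
  ∂[3,4] = [4] − [3].
The 7×18 boundary matrix has rank 6 and Smith normal form diag(1,1,1,1,1,1).

∂_2: C_2 → C_1 maps a triangle to the signed sum of its edges. For instance
  ∂[0,4,6] = [4,6] − [0,6] + [0,4],
  ∂[1,2,5] = [2,5] − [1,5] + [1,2].
As a 18×12 matrix over Z this has rank 12, with invariant factors (1,1,1,1,1,1,1,1,1,1,1,2).

Reading off H_k = ker ∂_k / im ∂_{k+1}:

  H_0: rank C_0 − rank ∂_1 = 7 − 6 = 1, and the invariant factors of ∂_1 are all 1, so H_0 = Z.
  H_1: rank ker ∂_1 − rank ∂_2 = (18 − 6) − 12 = 0, and ∂_2 has invariant factor 2 > 1, so H_1 = Z_2.
  H_2: rank ker ∂_2 − rank ∂_3 = (12 − 12) − 0 = 0, and there is no ∂_3, so H_2 = 0.

As a check, the Euler characteristic is 7 − 18 + 12 = 1, which agrees with 1 − 0 + 0 = 1.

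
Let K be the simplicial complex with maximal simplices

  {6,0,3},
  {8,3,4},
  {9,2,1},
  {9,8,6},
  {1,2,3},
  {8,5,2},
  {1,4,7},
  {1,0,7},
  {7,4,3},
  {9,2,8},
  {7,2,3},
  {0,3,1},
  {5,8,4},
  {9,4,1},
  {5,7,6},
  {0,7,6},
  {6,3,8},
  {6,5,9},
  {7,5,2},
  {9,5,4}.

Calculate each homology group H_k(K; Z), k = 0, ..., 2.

H_0 = Z,  H_1 = Z ⊕ Z_2,  H_2 = 0.

We work with the vertex ordering 0 < 1 < 2 < 3 < 4 < 5 < 6 < 7 < 8 < 9. The simplices of K, each written with vertices in increasing order, are:

  0-simplices (10): [0], [1], [2], [3], [4], [5], [6], [7], [8], [9]
  1-simplices (30): (30 of them)
  2-simplices (20): (20 of them)

giving chain groups C_0 ≅ Z^10, C_1 ≅ Z^30, C_2 ≅ Z^20.

The boundary map ∂_1: C_1 → C_0 maps an edge to its endpoints' difference, ∂[p,q] = q − p.
As a 10×30 matrix over Z this has rank 9, with invariant factors (1,1,1,1,1,1,1,1,1).

∂_2: C_2 → C_1 maps a triangle to the signed sum of its edges. For instance
  ∂[1,2,3] = [2,3] − [1,3] + [1,2],
  ∂[2,3,7] = [3,7] − [2,7] + [2,3].
The resulting 30×20 matrix has rank 20, and its Smith normal form has invariant factors (1,1,1,1,1,1,1,1,1,1,1,1,1,1,1,1,1,1,1,2).

Computing H_k = (kernel of ∂_k) / (image of ∂_{k+1}):

  H_0: rank C_0 − rank ∂_1 = 10 − 9 = 1, and the invariant factors of ∂_1 are all 1, so H_0 = Z.
  H_1: rank ker ∂_1 − rank ∂_2 = (30 − 9) − 20 = 1, and ∂_2 has invariant factor 2 > 1, so H_1 = Z ⊕ Z_2.
  H_2: rank ker ∂_2 − rank ∂_3 = (20 − 20) − 0 = 0, and there is no ∂_3, so H_2 = 0.

As a check, the Euler characteristic is 10 − 30 + 20 = 0, which agrees with 1 − 1 + 0 = 0.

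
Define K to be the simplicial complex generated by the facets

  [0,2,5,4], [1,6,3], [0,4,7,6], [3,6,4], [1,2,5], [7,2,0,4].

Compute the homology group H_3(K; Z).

K has 8 vertices, 18 edges, 13 triangles, 3 3-simplices.
rank ∂_3 = 3, rank ∂_4 = 0 ⇒ b_3 = 3 − 3 − 0 = 0. So H_3 = 0.

H_3 = 0.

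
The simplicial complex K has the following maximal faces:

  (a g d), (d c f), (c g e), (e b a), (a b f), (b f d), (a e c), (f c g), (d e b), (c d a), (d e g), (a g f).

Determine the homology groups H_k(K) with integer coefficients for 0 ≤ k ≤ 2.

We work with the vertex ordering a < b < c < d < e < f < g. The simplices of K, each written with vertices in increasing order, are:

  0-simplices (7): a, b, c, d, e, f, g
  1-simplices (18): ab, ac, ad, ae, af, ag, bd, be, bf, cd, ce, cf, cg, de, df, dg, eg, fg
  2-simplices (12): abe, abf, acd, ace, adg, afg, bde, bdf, cdf, ceg, cfg, deg

so the chain groups are C_0 ≅ Z^7, C_1 ≅ Z^18, C_2 ≅ Z^12.

The boundary map ∂_1: C_1 → C_0 sends each edge [p,q] (with p < q) to q − p. For instance
  ∂cf = f − c.
The 7×18 boundary matrix has rank 6 and Smith normal form diag(1,1,1,1,1,1).

∂_2: C_2 → C_1 sends each 2-simplex [p,q,r] to [q,r] − [p,r] + [p,q]. For instance
  ∂cfg = fg − cg + cf,
  ∂deg = eg − dg + de.
As a 18×12 matrix over Z this has rank 12, with invariant factors (1,1,1,1,1,1,1,1,1,1,1,2).

Now H_k = ker ∂_k / im ∂_{k+1}, so:

  H_0: rank C_0 − rank ∂_1 = 7 − 6 = 1, and the invariant factors of ∂_1 are all 1, so H_0 = Z.
  H_1: rank ker ∂_1 − rank ∂_2 = (18 − 6) − 12 = 0, and ∂_2 has invariant factor 2 > 1, so H_1 = Z/2.
  H_2: rank ker ∂_2 − rank ∂_3 = (12 − 12) − 0 = 0, and there is no ∂_3, so H_2 = 0.

(K is a triangulation of the real projective plane RP^2.)

H_0 ≅ Z,  H_1 ≅ Z/2,  H_2 = 0.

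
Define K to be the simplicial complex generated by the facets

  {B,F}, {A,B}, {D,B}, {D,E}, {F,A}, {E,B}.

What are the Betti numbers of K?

b_0 = 1, b_1 = 2.

Take the total order A < B < D < E < F on the vertex set. Then K (dimension 1) consists of the simplices:

  0-simplices (5): A, B, D, E, F
  1-simplices (6): AB, AF, BD, BE, BF, DE

Hence C_0 ≅ Z^5, C_1 ≅ Z^6.

Boundary ∂_1: C_1 → C_0 is given by ∂[p,q] = [q] − [p]. For instance
  ∂BF = F − B.
This gives a 5×6 integer matrix of rank 4; reducing to Smith normal form yields diagonal entries (1,1,1,1).

Computing H_k = (kernel of ∂_k) / (image of ∂_{k+1}):

  H_0: rank C_0 − rank ∂_1 = 5 − 4 = 1, and the invariant factors of ∂_1 are all 1, so H_0 = Z.
  H_1: rank ker ∂_1 − rank ∂_2 = (6 − 4) − 0 = 2, and there is no ∂_2, so H_1 = Z^2.

Hence the Betti numbers are b_0 = 1, b_1 = 2.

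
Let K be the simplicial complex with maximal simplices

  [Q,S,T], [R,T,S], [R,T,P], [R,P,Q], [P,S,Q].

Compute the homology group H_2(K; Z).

H_2 = 0.

K has 5 vertices, 10 edges, 5 triangles.
rank ∂_2 = 5, rank ∂_3 = 0 ⇒ b_2 = 5 − 5 − 0 = 0. So H_2 = 0.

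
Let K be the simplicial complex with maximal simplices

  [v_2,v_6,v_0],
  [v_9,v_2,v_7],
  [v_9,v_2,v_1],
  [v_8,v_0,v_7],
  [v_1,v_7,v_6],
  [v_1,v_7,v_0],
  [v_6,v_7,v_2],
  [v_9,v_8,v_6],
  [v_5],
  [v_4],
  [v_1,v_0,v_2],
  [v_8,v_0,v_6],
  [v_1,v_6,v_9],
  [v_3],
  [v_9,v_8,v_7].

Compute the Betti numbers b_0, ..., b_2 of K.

Take the total order v_0 < v_1 < v_2 < v_3 < v_4 < v_5 < v_6 < v_7 < v_8 < v_9 on the vertex set. Then K (dimension 2) consists of the simplices:

  0-simplices (10): [v_0], [v_1], [v_2], [v_3], [v_4], [v_5], [v_6], [v_7], [v_8], [v_9]
  1-simplices (18): (18 of them)
  2-simplices (12): (12 of them)

Hence C_0 ≅ Z^10, C_1 ≅ Z^18, C_2 ≅ Z^12.

∂_1: C_1 → C_0 sends each edge [p,q] (with p < q) to q − p. For instance
  ∂[v_2,v_9] = [v_9] − [v_2].
This gives a 10×18 integer matrix of rank 6; reducing to Smith normal form yields diagonal entries (1,1,1,1,1,1).

Boundary ∂_2: C_2 → C_1 sends each 2-simplex [p,q,r] to [q,r] − [p,r] + [p,q]. For instance
  ∂[v_1,v_6,v_7] = [v_6,v_7] − [v_1,v_7] + [v_1,v_6],
  ∂[v_0,v_1,v_2] = [v_1,v_2] − [v_0,v_2] + [v_0,v_1].
The 18×12 boundary matrix has rank 12 and Smith normal form diag(1,1,1,1,1,1,1,1,1,1,1,2).

Now H_k = ker ∂_k / im ∂_{k+1}, so:

  H_0: rank C_0 − rank ∂_1 = 10 − 6 = 4, and the invariant factors of ∂_1 are all 1, so H_0 = Z^4.
  H_1: rank ker ∂_1 − rank ∂_2 = (18 − 6) − 12 = 0, and ∂_2 has invariant factor 2 > 1, so H_1 = Z/2.
  H_2: rank ker ∂_2 − rank ∂_3 = (12 − 12) − 0 = 0, and there is no ∂_3, so H_2 = 0.

(K is a triangulation of the disjoint union of a set of 3 points and the real projective plane RP^2.)

Hence the Betti numbers are b_0 = 4, b_1 = 0, b_2 = 0.

b_0 = 4, b_1 = 0, b_2 = 0.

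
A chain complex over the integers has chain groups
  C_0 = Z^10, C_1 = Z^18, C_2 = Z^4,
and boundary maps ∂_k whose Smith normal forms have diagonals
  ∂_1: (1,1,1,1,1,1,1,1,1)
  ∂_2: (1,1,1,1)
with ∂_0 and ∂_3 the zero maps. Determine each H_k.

H_0: b_0 = 10 − 0 − 9 = 1; torsion from ∂_1 factors > 1: none. So H_0 = Z.
H_1: b_1 = 18 − 9 − 4 = 5; torsion from ∂_2 factors > 1: none. So H_1 = Z^5.
H_2: b_2 = 4 − 4 − 0 = 0; torsion from ∂_3 factors > 1: none. So H_2 = 0.

H_0 = Z,  H_1 = Z^5,  H_2 = 0.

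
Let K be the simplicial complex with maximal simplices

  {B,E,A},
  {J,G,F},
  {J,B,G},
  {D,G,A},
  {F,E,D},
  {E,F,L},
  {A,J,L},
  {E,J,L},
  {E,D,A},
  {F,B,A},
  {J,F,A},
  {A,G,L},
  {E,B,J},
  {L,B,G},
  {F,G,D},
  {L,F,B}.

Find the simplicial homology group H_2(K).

H_2 = Z.

We work with the vertex ordering A < B < D < E < F < G < J < L. The simplices of K, each written with vertices in increasing order, are:

  0-simplices (8): A, B, D, E, F, G, J, L
  1-simplices (24): AB, AD, AE, AF, AG, AJ, AL, BE, BF, BG, BJ, BL, DE, DF, DG, EF, EJ, EL, FG, FJ, FL, GJ, GL, JL
  2-simplices (16): ABE, ABF, ADE, ADG, AFJ, AGL, AJL, BEJ, BFL, BGJ, BGL, DEF, DFG, EFL, EJL, FGJ

giving chain groups C_0 ≅ Z^8, C_1 ≅ Z^24, C_2 ≅ Z^16.

The boundary map ∂_1: C_1 → C_0 maps an edge to its endpoints' difference, ∂[p,q] = q − p.
The 8×24 boundary matrix has rank 7 and Smith normal form diag(1,1,1,1,1,1,1).

The boundary map ∂_2: C_2 → C_1 sends each 2-simplex [p,q,r] to [q,r] − [p,r] + [p,q]. For instance
  ∂DFG = FG − DG + DF,
  ∂AJL = JL − AL + AJ.
The 24×16 boundary matrix has rank 15 and Smith normal form diag(1,1,1,1,1,1,1,1,1,1,1,1,1,1,1).

Computing H_k = (kernel of ∂_k) / (image of ∂_{k+1}):

  H_2: rank ker ∂_2 − rank ∂_3 = (16 − 15) − 0 = 1, and there is no ∂_3, so H_2 = Z.

(K is a triangulation of the torus T^2.)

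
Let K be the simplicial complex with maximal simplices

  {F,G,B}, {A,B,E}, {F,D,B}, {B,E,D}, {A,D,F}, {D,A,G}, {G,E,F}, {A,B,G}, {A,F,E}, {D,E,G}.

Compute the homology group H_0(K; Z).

H_0 = Z.

Fix the vertex order A < B < D < E < F < G and write every simplex with vertices in increasing order. Then dim K = 2 and the simplices of K are:

  0-simplices (6): A, B, D, E, F, G
  1-simplices (15): AB, AD, AE, AF, AG, BD, BE, BF, BG, DE, DF, DG, EF, EG, FG
  2-simplices (10): ABE, ABG, ADF, ADG, AEF, BDE, BDF, BFG, DEG, EFG

giving chain groups C_0 ≅ Z^6, C_1 ≅ Z^15, C_2 ≅ Z^10.

∂_1: C_1 → C_0 maps an edge to its endpoints' difference, ∂[p,q] = q − p. For instance
  ∂AF = F − A.
The resulting 6×15 matrix has rank 5, and its Smith normal form has invariant factors (1,1,1,1,1).

The boundary map ∂_2: C_2 → C_1 sends each 2-simplex [p,q,r] to [q,r] − [p,r] + [p,q]. For instance
  ∂ABE = BE − AE + AB,
  ∂AEF = EF − AF + AE.
As a 15×10 matrix over Z this has rank 10, with invariant factors (1,1,1,1,1,1,1,1,1,2).

Now H_k = ker ∂_k / im ∂_{k+1}, so:

  H_0: rank C_0 − rank ∂_1 = 6 − 5 = 1, and the invariant factors of ∂_1 are all 1, so H_0 ≅ Z.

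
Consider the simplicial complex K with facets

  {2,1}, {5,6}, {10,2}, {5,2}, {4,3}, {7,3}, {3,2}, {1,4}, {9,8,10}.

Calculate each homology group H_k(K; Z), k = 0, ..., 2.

Take the total order 1 < 2 < 3 < 4 < 5 < 6 < 7 < 8 < 9 < 10 on the vertex set. Then K (dimension 2) consists of the simplices:

  0-simplices (10): [1], [2], [3], [4], [5], [6], [7], [8], [9], [10]
  1-simplices (11): [1,2], [1,4], [2,3], [2,5], [2,10], [3,4], [3,7], [5,6], [8,9], [8,10], [9,10]
  2-simplices (1): [8,9,10]

giving chain groups C_0 ≅ Z^10, C_1 ≅ Z^11, C_2 ≅ Z^1.

∂_1: C_1 → C_0 sends each edge [p,q] (with p < q) to q − p.
As a 10×11 matrix over Z this has rank 9, with invariant factors (1,1,1,1,1,1,1,1,1).

Boundary ∂_2: C_2 → C_1 maps a triangle to the signed sum of its edges. For instance
  ∂[8,9,10] = [9,10] − [8,10] + [8,9].
The 11×1 boundary matrix has rank 1 and Smith normal form diag(1).

Reading off H_k = ker ∂_k / im ∂_{k+1}:

  H_0: rank C_0 − rank ∂_1 = 10 − 9 = 1, and the invariant factors of ∂_1 are all 1, so H_0 = Z.
  H_1: rank ker ∂_1 − rank ∂_2 = (11 − 9) − 1 = 1, and the invariant factors of ∂_2 are all 1, so H_1 = Z.
  H_2: rank ker ∂_2 − rank ∂_3 = (1 − 1) − 0 = 0, and there is no ∂_3, so H_2 = 0.

As a check, the Euler characteristic is 10 − 11 + 1 = 0, which agrees with 1 − 1 + 0 = 0.

H_0 ≅ Z,  H_1 ≅ Z,  H_2 = 0.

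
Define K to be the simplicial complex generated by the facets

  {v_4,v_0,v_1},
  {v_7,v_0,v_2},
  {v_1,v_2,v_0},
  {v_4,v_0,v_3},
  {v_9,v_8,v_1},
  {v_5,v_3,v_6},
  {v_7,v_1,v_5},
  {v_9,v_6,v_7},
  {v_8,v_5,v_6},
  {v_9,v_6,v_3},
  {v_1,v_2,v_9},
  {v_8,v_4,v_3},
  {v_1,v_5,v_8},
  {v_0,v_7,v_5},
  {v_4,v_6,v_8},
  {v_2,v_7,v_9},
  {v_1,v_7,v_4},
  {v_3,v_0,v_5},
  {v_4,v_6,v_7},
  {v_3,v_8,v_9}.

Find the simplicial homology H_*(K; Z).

K has 10 vertices, 30 edges, 20 triangles.
rank ∂_0 = 0, rank ∂_1 = 9 ⇒ b_0 = 10 − 0 − 9 = 1; all invariant factors of ∂_1 are 1 so no torsion. So H_0 ≅ Z.
rank ∂_1 = 9, rank ∂_2 = 20 ⇒ b_1 = 30 − 9 − 20 = 1; ∂_2 has invariant factor(s) [2] giving torsion. So H_1 ≅ Z ⊕ Z_2.
rank ∂_2 = 20, rank ∂_3 = 0 ⇒ b_2 = 20 − 20 − 0 = 0. So H_2 ≅ 0.

H_0 = Z,  H_1 = Z ⊕ Z_2,  H_2 = 0.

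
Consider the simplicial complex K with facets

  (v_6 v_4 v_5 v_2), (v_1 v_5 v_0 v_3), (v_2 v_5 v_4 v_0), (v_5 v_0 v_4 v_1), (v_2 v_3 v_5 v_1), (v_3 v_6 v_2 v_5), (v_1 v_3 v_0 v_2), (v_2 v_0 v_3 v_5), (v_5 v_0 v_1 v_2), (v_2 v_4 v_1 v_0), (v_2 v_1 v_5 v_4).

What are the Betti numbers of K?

b_0 = 1, b_1 = 0, b_2 = 0, b_3 = 2.

We work with the vertex ordering v_0 < v_1 < v_2 < v_3 < v_4 < v_5 < v_6. The simplices of K, each written with vertices in increasing order, are:

  0-simplices (7): [v_0], [v_1], [v_2], [v_3], [v_4], [v_5], [v_6]
  1-simplices (18): (18 of them)
  2-simplices (21): (21 of them)
  3-simplices (11): (11 of them)

Hence C_0 ≅ Z^7, C_1 ≅ Z^18, C_2 ≅ Z^21, C_3 ≅ Z^11.

∂_1: C_1 → C_0 is given by ∂[p,q] = [q] − [p].
The resulting 7×18 matrix has rank 6, and its Smith normal form has invariant factors (1,1,1,1,1,1).

∂_2: C_2 → C_1 acts by ∂[p,q,r] = [q,r] − [p,r] + [p,q]. For instance
  ∂[v_2,v_3,v_5] = [v_3,v_5] − [v_2,v_5] + [v_2,v_3],
  ∂[v_2,v_4,v_6] = [v_4,v_6] − [v_2,v_6] + [v_2,v_4].
The resulting 18×21 matrix has rank 12, and its Smith normal form has invariant factors (1,1,1,1,1,1,1,1,1,1,1,1).

Boundary ∂_3: C_3 → C_2 sends each 3-simplex σ to the alternating sum Σ_i (−1)^i (σ with its i-th vertex removed). For instance
  ∂[v_2,v_4,v_5,v_6] = [v_4,v_5,v_6] − [v_2,v_5,v_6] + [v_2,v_4,v_6] − [v_2,v_4,v_5],
  ∂[v_0,v_1,v_2,v_5] = [v_1,v_2,v_5] − [v_0,v_2,v_5] + [v_0,v_1,v_5] − [v_0,v_1,v_2].
The 21×11 boundary matrix has rank 9 and Smith normal form diag(1,1,1,1,1,1,1,1,1).

Computing H_k = (kernel of ∂_k) / (image of ∂_{k+1}):

  H_0: rank C_0 − rank ∂_1 = 7 − 6 = 1, and the invariant factors of ∂_1 are all 1, so H_0 ≅ Z.
  H_1: rank ker ∂_1 − rank ∂_2 = (18 − 6) − 12 = 0, and the invariant factors of ∂_2 are all 1, so H_1 ≅ 0.
  H_2: rank ker ∂_2 − rank ∂_3 = (21 − 12) − 9 = 0, and the invariant factors of ∂_3 are all 1, so H_2 ≅ 0.
  H_3: rank ker ∂_3 − rank ∂_4 = (11 − 9) − 0 = 2, and there is no ∂_4, so H_3 ≅ Z^2.

Hence the Betti numbers are b_0 = 1, b_1 = 0, b_2 = 0, b_3 = 2.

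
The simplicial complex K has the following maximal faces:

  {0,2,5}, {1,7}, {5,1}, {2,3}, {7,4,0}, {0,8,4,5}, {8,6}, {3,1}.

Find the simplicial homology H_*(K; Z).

Order the vertices as 0 < 1 < 2 < 3 < 4 < 5 < 6 < 7 < 8. Listing each simplex with vertices in this order, K has dimension 3 with simplices:

  0-simplices (9): [0], [1], [2], [3], [4], [5], [6], [7], [8]
  1-simplices (15): [0,2], [0,4], [0,5], [0,7], [0,8], [1,3], [1,5], [1,7], [2,3], [2,5], [4,5], [4,7], [4,8], [5,8], [6,8]
  2-simplices (6): [0,2,5], [0,4,5], [0,4,7], [0,4,8], [0,5,8], [4,5,8]
  3-simplices (1): [0,4,5,8]

Hence C_0 ≅ Z^9, C_1 ≅ Z^15, C_2 ≅ Z^6, C_3 ≅ Z^1.

The boundary map ∂_1: C_1 → C_0 maps an edge to its endpoints' difference, ∂[p,q] = q − p.
As a 9×15 matrix over Z this has rank 8, with invariant factors (1,1,1,1,1,1,1,1).

The boundary map ∂_2: C_2 → C_1 maps a triangle to the signed sum of its edges. For instance
  ∂[4,5,8] = [5,8] − [4,8] + [4,5],
  ∂[0,4,7] = [4,7] − [0,7] + [0,4].
As a 15×6 matrix over Z this has rank 5, with invariant factors (1,1,1,1,1).

The boundary map ∂_3: C_3 → C_2 sends each 3-simplex σ to the alternating sum Σ_i (−1)^i (σ with its i-th vertex removed). For instance
  ∂[0,4,5,8] = [4,5,8] − [0,5,8] + [0,4,8] − [0,4,5].
As a 6×1 matrix over Z this has rank 1, with invariant factors (1).

Reading off H_k = ker ∂_k / im ∂_{k+1}:

  H_0: rank C_0 − rank ∂_1 = 9 − 8 = 1, and the invariant factors of ∂_1 are all 1, so H_0 ≅ Z.
  H_1: rank ker ∂_1 − rank ∂_2 = (15 − 8) − 5 = 2, and the invariant factors of ∂_2 are all 1, so H_1 ≅ Z^2.
  H_2: rank ker ∂_2 − rank ∂_3 = (6 − 5) − 1 = 0, and the invariant factors of ∂_3 are all 1, so H_2 ≅ 0.
  H_3: rank ker ∂_3 − rank ∂_4 = (1 − 1) − 0 = 0, and there is no ∂_4, so H_3 ≅ 0.

H_0 = Z,  H_1 = Z^2,  H_2 = 0,  H_3 = 0.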